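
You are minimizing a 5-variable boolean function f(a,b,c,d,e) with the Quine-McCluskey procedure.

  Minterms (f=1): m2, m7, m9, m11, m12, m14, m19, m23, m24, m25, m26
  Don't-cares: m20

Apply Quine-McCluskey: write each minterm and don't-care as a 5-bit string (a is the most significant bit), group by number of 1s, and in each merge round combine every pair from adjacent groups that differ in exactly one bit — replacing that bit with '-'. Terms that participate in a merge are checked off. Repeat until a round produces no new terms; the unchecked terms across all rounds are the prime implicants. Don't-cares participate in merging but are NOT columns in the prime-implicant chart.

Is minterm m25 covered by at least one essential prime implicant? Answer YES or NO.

[col 0] 00010, 00111*, 01001*, 01011*, 01100*, 01110*, 10011*, 10100, 10111*, 11000*, 11001*, 11010*
[col 1] -0111, -1001, 010-1, 011-0, 10-11, 110-0, 1100-
Prime implicants: -0111, -1001, 00010, 010-1, 011-0, 10-11, 10100, 110-0, 1100-
PI chart (minterm → PIs covering it):
  2 | 00010  (sole → essential)
  7 | -0111  (sole → essential)
  9 | -1001,010-1
  11 | 010-1  (sole → essential)
  12 | 011-0  (sole → essential)
  14 | 011-0  (sole → essential)
  19 | 10-11  (sole → essential)
  23 | -0111,10-11
  24 | 110-0,1100-
  25 | -1001,1100-
  26 | 110-0  (sole → essential)
Essential prime implicants: -0111, 00010, 010-1, 011-0, 10-11, 110-0

NO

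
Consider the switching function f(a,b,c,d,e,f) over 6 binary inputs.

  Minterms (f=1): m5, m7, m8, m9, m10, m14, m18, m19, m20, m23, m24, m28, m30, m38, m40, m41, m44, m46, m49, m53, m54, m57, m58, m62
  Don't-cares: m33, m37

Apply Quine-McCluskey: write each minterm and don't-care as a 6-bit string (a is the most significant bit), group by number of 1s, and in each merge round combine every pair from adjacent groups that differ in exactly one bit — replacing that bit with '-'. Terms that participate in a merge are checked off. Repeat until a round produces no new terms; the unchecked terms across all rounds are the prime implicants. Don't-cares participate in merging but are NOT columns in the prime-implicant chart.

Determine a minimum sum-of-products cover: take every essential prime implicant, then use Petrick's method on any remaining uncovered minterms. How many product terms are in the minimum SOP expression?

[col 0] 000101*, 000111*, 001000*, 001001*, 001010*, 001110*, 010010*, 010011*, 010100*, 010111*, 011000*, 011100*, 011110*, 100001*, 100101*, 100110*, 101000*, 101001*, 101100*, 101110*, 110001*, 110101*, 110110*, 111001*, 111010*, 111110*
[col 1] -00101, -01000*, -01001*, -01110*, -11110*, 0-0111, 0-1000, 0-1110*, 0001-1, 001-10, 0010-0, 00100-*, 01-100, 010-11, 01001-, 011-00, 0111-0, 1-0001*, 1-0101*, 1-0110*, 1-1001*, 1-1110*, 10-001*, 10-110*, 100-01*, 101-00, 10100-*, 1011-0, 11-001*, 11-110*, 110-01*, 111-10
[col 2] --1110, -0100-, 1--001, 1--110, 1-0-01
Prime implicants: --1110, -00101, -0100-, 0-0111, 0-1000, 0001-1, 001-10, 0010-0, 01-100, 010-11, 01001-, 011-00, 0111-0, 1--001, 1--110, 1-0-01, 101-00, 1011-0, 111-10
PI chart (minterm → PIs covering it):
  5 | -00101,0001-1
  7 | 0-0111,0001-1
  8 | -0100-,0-1000,0010-0
  9 | -0100-  (sole → essential)
  10 | 001-10,0010-0
  14 | --1110,001-10
  18 | 01001-  (sole → essential)
  19 | 010-11,01001-
  20 | 01-100  (sole → essential)
  23 | 0-0111,010-11
  24 | 0-1000,011-00
  28 | 01-100,011-00,0111-0
  30 | --1110,0111-0
  38 | 1--110  (sole → essential)
  40 | -0100-,101-00
  41 | -0100-,1--001
  44 | 101-00,1011-0
  46 | --1110,1--110,1011-0
  49 | 1--001,1-0-01
  53 | 1-0-01  (sole → essential)
  54 | 1--110  (sole → essential)
  57 | 1--001  (sole → essential)
  58 | 111-10  (sole → essential)
  62 | --1110,1--110,111-10
Essential prime implicants: -0100-, 01-100, 01001-, 1--001, 1--110, 1-0-01, 111-10
Petrick residual → --1110, -00101, 0-0111, 0-1000, 001-10, 101-00
Minimum SOP uses 13 PIs: cdef' + b'c'de'f + b'cd'e' + a'c'def + a'cd'e'f' + a'b'cef' + a'bde'f' + a'bc'd'e + ad'e'f + adef' + ac'e'f + ab'ce'f' + abcef'

13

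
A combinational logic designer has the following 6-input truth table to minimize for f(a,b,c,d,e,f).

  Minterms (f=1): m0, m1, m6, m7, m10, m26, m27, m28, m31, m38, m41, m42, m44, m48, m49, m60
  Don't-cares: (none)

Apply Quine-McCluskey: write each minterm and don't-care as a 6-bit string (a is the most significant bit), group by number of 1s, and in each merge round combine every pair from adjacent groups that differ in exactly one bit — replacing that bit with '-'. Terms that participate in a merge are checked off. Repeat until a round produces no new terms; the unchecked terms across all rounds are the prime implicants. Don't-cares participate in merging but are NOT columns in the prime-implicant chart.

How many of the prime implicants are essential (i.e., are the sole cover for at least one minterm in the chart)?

size-2^0 implicants → 000000(✓)  000001(✓)  000110(✓)  000111(✓)  001010(✓)  011010(✓)  011011(✓)  011100(✓)  011111(✓)  100110(✓)  101001  101010(✓)  101100(✓)  110000(✓)  110001(✓)  111100(✓)
size-2^1 implicants → -00110  -01010  -11100  0-1010  00000-  00011-  011-11  01101-  1-1100  11000-
Unchecked terms (primes): -00110, -01010, -11100, 0-1010, 00000-, 00011-, 011-11, 01101-, 1-1100, 101001, 11000-
Minterm coverage:
  m0 ⊆ 00000- [E]
  m1 ⊆ 00000- [E]
  m6 ⊆ -00110,00011-
  m7 ⊆ 00011- [E]
  m10 ⊆ -01010,0-1010
  m26 ⊆ 0-1010,01101-
  m27 ⊆ 011-11,01101-
  m28 ⊆ -11100 [E]
  m31 ⊆ 011-11 [E]
  m38 ⊆ -00110 [E]
  m41 ⊆ 101001 [E]
  m42 ⊆ -01010 [E]
  m44 ⊆ 1-1100 [E]
  m48 ⊆ 11000- [E]
  m49 ⊆ 11000- [E]
  m60 ⊆ -11100,1-1100
E = {-00110, -01010, -11100, 00000-, 00011-, 011-11, 1-1100, 101001, 11000-}

9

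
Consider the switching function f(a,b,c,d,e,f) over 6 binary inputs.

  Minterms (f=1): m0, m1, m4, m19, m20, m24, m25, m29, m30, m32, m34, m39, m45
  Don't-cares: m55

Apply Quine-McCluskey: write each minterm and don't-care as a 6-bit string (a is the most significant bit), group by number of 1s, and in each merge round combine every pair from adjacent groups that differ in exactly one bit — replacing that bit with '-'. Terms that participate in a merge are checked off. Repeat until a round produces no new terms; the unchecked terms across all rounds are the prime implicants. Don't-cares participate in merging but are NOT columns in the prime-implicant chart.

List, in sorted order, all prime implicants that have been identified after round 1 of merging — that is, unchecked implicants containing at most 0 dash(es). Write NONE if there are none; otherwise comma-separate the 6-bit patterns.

010011, 011110, 101101

Round 0: 000000✓ 000001✓ 000100✓ 010011 010100✓ 011000✓ 011001✓ 011101✓ 011110 100000✓ 100010✓ 100111✓ 101101 110111✓
Round 1: -00000 0-0100 000-00 00000- 011-01 01100- 1-0111 1000-0
PIs = {-00000, 0-0100, 000-00, 00000-, 010011, 011-01, 01100-, 011110, 1-0111, 1000-0, 101101}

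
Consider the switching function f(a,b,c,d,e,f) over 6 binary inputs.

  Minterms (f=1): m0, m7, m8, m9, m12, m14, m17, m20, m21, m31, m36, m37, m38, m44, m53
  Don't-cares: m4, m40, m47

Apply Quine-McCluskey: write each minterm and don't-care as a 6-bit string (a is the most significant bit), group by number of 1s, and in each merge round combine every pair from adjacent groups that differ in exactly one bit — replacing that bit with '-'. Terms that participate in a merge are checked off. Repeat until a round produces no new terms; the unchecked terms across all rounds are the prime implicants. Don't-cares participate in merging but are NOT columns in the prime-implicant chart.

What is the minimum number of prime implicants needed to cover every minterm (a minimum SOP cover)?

Round 0: 000000✓ 000100✓ 000111 001000✓ 001001✓ 001100✓ 001110✓ 010001✓ 010100✓ 010101✓ 011111 100100✓ 100101✓ 100110✓ 101000✓ 101100✓ 101111 110101✓
Round 1: -00100✓ -01000✓ -01100✓ -10101 0-0100 00-000✓ 00-100✓ 000-00✓ 001-00✓ 00100- 0011-0 010-01 01010- 1-0101 10-100✓ 1001-0 10010- 101-00✓
Round 2: -0-100 -01-00 00--00
PIs = {-0-100, -01-00, -10101, 0-0100, 00--00, 000111, 00100-, 0011-0, 010-01, 01010-, 011111, 1-0101, 1001-0, 10010-, 101111}
Coverage chart:
  m0: 00--00 ←essential
  m7: 000111 ←essential
  m8: -01-00,00--00,00100-
  m9: 00100- ←essential
  m12: -0-100,-01-00,00--00,0011-0
  m14: 0011-0 ←essential
  m17: 010-01 ←essential
  m20: 0-0100,01010-
  m21: -10101,010-01,01010-
  m31: 011111 ←essential
  m36: -0-100,1001-0,10010-
  m37: 1-0101,10010-
  m38: 1001-0 ←essential
  m44: -0-100,-01-00
  m53: -10101,1-0101
Essential: 00--00, 000111, 00100-, 0011-0, 010-01, 011111, 1001-0
Petrick residual → -0-100, 0-0100, 1-0101
Min cover (10 terms): b'de'f' + a'c'de'f' + a'b'e'f' + a'b'c'def + a'b'cd'e' + a'b'cdf' + a'bc'e'f + a'bcdef + ac'de'f + ab'c'df'

10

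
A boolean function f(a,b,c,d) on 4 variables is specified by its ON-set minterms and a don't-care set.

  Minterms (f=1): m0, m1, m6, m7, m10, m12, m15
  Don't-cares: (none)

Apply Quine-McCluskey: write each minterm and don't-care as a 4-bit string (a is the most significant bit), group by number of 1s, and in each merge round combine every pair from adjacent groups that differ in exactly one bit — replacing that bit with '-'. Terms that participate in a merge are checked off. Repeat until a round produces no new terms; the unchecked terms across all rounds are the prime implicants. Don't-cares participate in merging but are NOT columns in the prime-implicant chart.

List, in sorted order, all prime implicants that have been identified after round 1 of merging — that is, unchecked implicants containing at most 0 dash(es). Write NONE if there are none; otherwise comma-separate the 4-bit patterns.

1010, 1100

Round 0: 0000✓ 0001✓ 0110✓ 0111✓ 1010 1100 1111✓
Round 1: -111 000- 011-
PIs = {-111, 000-, 011-, 1010, 1100}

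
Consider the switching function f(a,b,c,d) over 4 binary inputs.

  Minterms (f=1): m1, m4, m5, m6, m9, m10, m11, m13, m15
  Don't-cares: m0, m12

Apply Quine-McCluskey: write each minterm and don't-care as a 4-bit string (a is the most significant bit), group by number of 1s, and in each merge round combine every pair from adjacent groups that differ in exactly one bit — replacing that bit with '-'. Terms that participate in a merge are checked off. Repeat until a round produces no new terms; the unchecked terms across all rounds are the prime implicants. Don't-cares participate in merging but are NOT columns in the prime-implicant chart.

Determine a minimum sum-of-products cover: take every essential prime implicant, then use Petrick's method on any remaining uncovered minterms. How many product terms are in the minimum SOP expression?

size-2^0 implicants → 0000(✓)  0001(✓)  0100(✓)  0101(✓)  0110(✓)  1001(✓)  1010(✓)  1011(✓)  1100(✓)  1101(✓)  1111(✓)
size-2^1 implicants → -001(✓)  -100(✓)  -101(✓)  0-00(✓)  0-01(✓)  000-(✓)  01-0  010-(✓)  1-01(✓)  1-11(✓)  10-1(✓)  101-  11-1(✓)  110-(✓)
size-2^2 implicants → --01  -10-  0-0-  1--1
Unchecked terms (primes): --01, -10-, 0-0-, 01-0, 1--1, 101-
Minterm coverage:
  m1 ⊆ --01,0-0-
  m4 ⊆ -10-,0-0-,01-0
  m5 ⊆ --01,-10-,0-0-
  m6 ⊆ 01-0 [E]
  m9 ⊆ --01,1--1
  m10 ⊆ 101- [E]
  m11 ⊆ 1--1,101-
  m13 ⊆ --01,-10-,1--1
  m15 ⊆ 1--1 [E]
E = {01-0, 1--1, 101-}
Petrick residual → --01
Cover = c'd + a'bd' + ad + ab'c  |cover|=4

4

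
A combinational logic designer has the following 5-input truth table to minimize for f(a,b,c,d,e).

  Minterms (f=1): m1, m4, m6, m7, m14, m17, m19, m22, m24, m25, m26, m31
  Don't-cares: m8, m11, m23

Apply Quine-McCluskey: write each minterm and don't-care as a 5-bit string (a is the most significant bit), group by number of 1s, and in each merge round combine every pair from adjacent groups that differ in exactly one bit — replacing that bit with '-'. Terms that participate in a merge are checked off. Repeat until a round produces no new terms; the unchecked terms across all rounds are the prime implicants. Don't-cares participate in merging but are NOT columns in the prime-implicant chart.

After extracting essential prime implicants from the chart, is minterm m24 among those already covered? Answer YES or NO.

size-2^0 implicants → 00001(✓)  00100(✓)  00110(✓)  00111(✓)  01000(✓)  01011  01110(✓)  10001(✓)  10011(✓)  10110(✓)  10111(✓)  11000(✓)  11001(✓)  11010(✓)  11111(✓)
size-2^1 implicants → -0001  -0110(✓)  -0111(✓)  -1000  0-110  001-0  0011-(✓)  1-001  1-111  10-11  100-1  1011-(✓)  110-0  1100-
size-2^2 implicants → -011-
Unchecked terms (primes): -0001, -011-, -1000, 0-110, 001-0, 01011, 1-001, 1-111, 10-11, 100-1, 110-0, 1100-
Minterm coverage:
  m1 ⊆ -0001 [E]
  m4 ⊆ 001-0 [E]
  m6 ⊆ -011-,0-110,001-0
  m7 ⊆ -011- [E]
  m14 ⊆ 0-110 [E]
  m17 ⊆ -0001,1-001,100-1
  m19 ⊆ 10-11,100-1
  m22 ⊆ -011- [E]
  m24 ⊆ -1000,110-0,1100-
  m25 ⊆ 1-001,1100-
  m26 ⊆ 110-0 [E]
  m31 ⊆ 1-111 [E]
E = {-0001, -011-, 0-110, 001-0, 1-111, 110-0}

YES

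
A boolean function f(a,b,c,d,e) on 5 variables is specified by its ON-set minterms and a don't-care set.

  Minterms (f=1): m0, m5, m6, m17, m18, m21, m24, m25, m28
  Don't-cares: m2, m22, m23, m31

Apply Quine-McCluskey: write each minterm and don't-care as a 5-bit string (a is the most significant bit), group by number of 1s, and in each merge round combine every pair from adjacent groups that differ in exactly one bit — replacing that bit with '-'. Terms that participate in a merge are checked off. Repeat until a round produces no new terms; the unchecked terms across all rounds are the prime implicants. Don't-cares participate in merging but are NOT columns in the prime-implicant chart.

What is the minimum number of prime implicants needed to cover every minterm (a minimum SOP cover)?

5

[col 0] 00000*, 00010*, 00101*, 00110*, 10001*, 10010*, 10101*, 10110*, 10111*, 11000*, 11001*, 11100*, 11111*
[col 1] -0010*, -0101, -0110*, 00-10*, 000-0, 1-001, 1-111, 10-01, 10-10*, 101-1, 1011-, 11-00, 1100-
[col 2] -0-10
Prime implicants: -0-10, -0101, 000-0, 1-001, 1-111, 10-01, 101-1, 1011-, 11-00, 1100-
PI chart (minterm → PIs covering it):
  0 | 000-0  (sole → essential)
  5 | -0101  (sole → essential)
  6 | -0-10  (sole → essential)
  17 | 1-001,10-01
  18 | -0-10  (sole → essential)
  21 | -0101,10-01,101-1
  24 | 11-00,1100-
  25 | 1-001,1100-
  28 | 11-00  (sole → essential)
Essential prime implicants: -0-10, -0101, 000-0, 11-00
Petrick residual → 1-001
Minimum SOP uses 5 PIs: b'de' + b'cd'e + a'b'c'e' + ac'd'e + abd'e'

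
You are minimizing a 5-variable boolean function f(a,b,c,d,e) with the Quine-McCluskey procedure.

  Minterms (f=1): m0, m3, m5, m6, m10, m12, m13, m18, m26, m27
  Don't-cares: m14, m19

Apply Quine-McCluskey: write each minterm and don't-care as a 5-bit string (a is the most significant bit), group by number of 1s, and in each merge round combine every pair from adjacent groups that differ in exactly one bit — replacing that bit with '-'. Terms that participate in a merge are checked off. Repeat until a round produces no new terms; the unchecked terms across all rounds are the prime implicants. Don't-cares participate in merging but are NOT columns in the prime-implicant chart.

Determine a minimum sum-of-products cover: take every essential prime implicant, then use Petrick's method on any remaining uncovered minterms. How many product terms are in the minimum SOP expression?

[col 0] 00000, 00011*, 00101*, 00110*, 01010*, 01100*, 01101*, 01110*, 10010*, 10011*, 11010*, 11011*
[col 1] -0011, -1010, 0-101, 0-110, 01-10, 011-0, 0110-, 1-010*, 1-011*, 1001-*, 1101-*
[col 2] 1-01-
Prime implicants: -0011, -1010, 0-101, 0-110, 00000, 01-10, 011-0, 0110-, 1-01-
PI chart (minterm → PIs covering it):
  0 | 00000  (sole → essential)
  3 | -0011  (sole → essential)
  5 | 0-101  (sole → essential)
  6 | 0-110  (sole → essential)
  10 | -1010,01-10
  12 | 011-0,0110-
  13 | 0-101,0110-
  18 | 1-01-  (sole → essential)
  26 | -1010,1-01-
  27 | 1-01-  (sole → essential)
Essential prime implicants: -0011, 0-101, 0-110, 00000, 1-01-
Petrick residual → -1010, 011-0
Minimum SOP uses 7 PIs: b'c'de + bc'de' + a'cd'e + a'cde' + a'b'c'd'e' + a'bce' + ac'd

7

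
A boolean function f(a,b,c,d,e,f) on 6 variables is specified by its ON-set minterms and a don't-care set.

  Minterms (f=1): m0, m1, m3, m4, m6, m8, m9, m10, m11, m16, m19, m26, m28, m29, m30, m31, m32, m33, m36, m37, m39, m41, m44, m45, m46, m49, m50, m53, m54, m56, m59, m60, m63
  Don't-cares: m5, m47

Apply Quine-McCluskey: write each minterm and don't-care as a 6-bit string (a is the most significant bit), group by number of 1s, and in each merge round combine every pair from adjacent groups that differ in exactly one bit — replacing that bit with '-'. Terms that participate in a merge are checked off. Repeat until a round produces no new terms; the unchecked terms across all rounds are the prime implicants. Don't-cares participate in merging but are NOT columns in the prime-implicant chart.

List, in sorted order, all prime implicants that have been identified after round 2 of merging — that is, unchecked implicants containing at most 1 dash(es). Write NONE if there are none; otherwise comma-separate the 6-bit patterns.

size-2^0 implicants → 000000(✓)  000001(✓)  000011(✓)  000100(✓)  000101(✓)  000110(✓)  001000(✓)  001001(✓)  001010(✓)  001011(✓)  010000(✓)  010011(✓)  011010(✓)  011100(✓)  011101(✓)  011110(✓)  011111(✓)  100000(✓)  100001(✓)  100100(✓)  100101(✓)  100111(✓)  101001(✓)  101100(✓)  101101(✓)  101110(✓)  101111(✓)  110001(✓)  110010(✓)  110101(✓)  110110(✓)  111000(✓)  111011(✓)  111100(✓)  111111(✓)
size-2^1 implicants → -00000(✓)  -00001(✓)  -00100(✓)  -00101(✓)  -01001(✓)  -11100  -11111  0-0000  0-0011  0-1010  00-000(✓)  00-001(✓)  00-011(✓)  000-00(✓)  000-01(✓)  0000-1(✓)  00000-(✓)  0001-0  00010-(✓)  0010-0(✓)  0010-1(✓)  00100-(✓)  00101-(✓)  011-10  0111-0(✓)  0111-1(✓)  01110-(✓)  01111-(✓)  1-0001(✓)  1-0101(✓)  1-1100  1-1111  10-001(✓)  10-100(✓)  10-101(✓)  10-111(✓)  100-00(✓)  100-01(✓)  10000-(✓)  1001-1(✓)  10010-(✓)  101-01(✓)  1011-0(✓)  1011-1(✓)  10110-(✓)  10111-(✓)  110-01(✓)  110-10  111-00  111-11
size-2^2 implicants → -0-001  -00-00(✓)  -00-01(✓)  -0000-(✓)  -0010-(✓)  00-0-1  00-00-  000-0-(✓)  0010--  0111--  1-0-01  10--01  10-1-1  10-10-  100-0-(✓)  1011--
size-2^3 implicants → -00-0-
Unchecked terms (primes): -0-001, -00-0-, -11100, -11111, 0-0000, 0-0011, 0-1010, 00-0-1, 00-00-, 0001-0, 0010--, 011-10, 0111--, 1-0-01, 1-1100, 1-1111, 10--01, 10-1-1, 10-10-, 1011--, 110-10, 111-00, 111-11

-11100, -11111, 0-0000, 0-0011, 0-1010, 0001-0, 011-10, 1-1100, 1-1111, 110-10, 111-00, 111-11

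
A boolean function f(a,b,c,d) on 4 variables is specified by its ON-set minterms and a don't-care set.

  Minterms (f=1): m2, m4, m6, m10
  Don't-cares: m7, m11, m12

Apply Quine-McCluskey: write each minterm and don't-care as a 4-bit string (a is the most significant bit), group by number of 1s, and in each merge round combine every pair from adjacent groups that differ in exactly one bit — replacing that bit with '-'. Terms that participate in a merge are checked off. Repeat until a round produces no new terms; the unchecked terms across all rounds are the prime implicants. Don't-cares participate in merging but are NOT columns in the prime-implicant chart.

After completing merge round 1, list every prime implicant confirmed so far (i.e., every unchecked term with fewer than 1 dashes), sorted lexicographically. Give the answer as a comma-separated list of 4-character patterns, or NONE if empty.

NONE

[col 0] 0010*, 0100*, 0110*, 0111*, 1010*, 1011*, 1100*
[col 1] -010, -100, 0-10, 01-0, 011-, 101-
Prime implicants: -010, -100, 0-10, 01-0, 011-, 101-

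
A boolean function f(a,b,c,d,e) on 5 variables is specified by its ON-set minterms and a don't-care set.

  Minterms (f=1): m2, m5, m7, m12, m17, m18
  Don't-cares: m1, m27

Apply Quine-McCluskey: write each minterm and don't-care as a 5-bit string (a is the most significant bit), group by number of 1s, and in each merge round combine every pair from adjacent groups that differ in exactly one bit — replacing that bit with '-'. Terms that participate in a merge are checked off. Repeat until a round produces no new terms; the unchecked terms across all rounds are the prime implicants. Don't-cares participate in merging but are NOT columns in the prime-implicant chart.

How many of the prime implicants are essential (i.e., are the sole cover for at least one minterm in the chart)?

Round 0: 00001✓ 00010✓ 00101✓ 00111✓ 01100 10001✓ 10010✓ 11011
Round 1: -0001 -0010 00-01 001-1
PIs = {-0001, -0010, 00-01, 001-1, 01100, 11011}
Coverage chart:
  m2: -0010 ←essential
  m5: 00-01,001-1
  m7: 001-1 ←essential
  m12: 01100 ←essential
  m17: -0001 ←essential
  m18: -0010 ←essential
Essential: -0001, -0010, 001-1, 01100

4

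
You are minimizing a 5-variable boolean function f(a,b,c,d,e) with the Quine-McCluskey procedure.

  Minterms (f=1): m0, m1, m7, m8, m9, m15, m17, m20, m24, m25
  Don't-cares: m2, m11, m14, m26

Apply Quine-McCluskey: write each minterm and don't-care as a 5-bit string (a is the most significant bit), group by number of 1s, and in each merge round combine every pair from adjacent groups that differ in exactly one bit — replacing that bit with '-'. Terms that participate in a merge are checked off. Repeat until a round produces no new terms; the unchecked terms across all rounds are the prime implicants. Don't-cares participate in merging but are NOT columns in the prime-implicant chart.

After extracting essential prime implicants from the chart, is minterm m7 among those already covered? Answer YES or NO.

YES

[col 0] 00000*, 00001*, 00010*, 00111*, 01000*, 01001*, 01011*, 01110*, 01111*, 10001*, 10100, 11000*, 11001*, 11010*
[col 1] -0001*, -1000*, -1001*, 0-000*, 0-001*, 0-111, 000-0, 0000-*, 01-11, 010-1, 0100-*, 0111-, 1-001*, 110-0, 1100-*
[col 2] --001, -100-, 0-00-
Prime implicants: --001, -100-, 0-00-, 0-111, 000-0, 01-11, 010-1, 0111-, 10100, 110-0
PI chart (minterm → PIs covering it):
  0 | 0-00-,000-0
  1 | --001,0-00-
  7 | 0-111  (sole → essential)
  8 | -100-,0-00-
  9 | --001,-100-,0-00-,010-1
  15 | 0-111,01-11,0111-
  17 | --001  (sole → essential)
  20 | 10100  (sole → essential)
  24 | -100-,110-0
  25 | --001,-100-
Essential prime implicants: --001, 0-111, 10100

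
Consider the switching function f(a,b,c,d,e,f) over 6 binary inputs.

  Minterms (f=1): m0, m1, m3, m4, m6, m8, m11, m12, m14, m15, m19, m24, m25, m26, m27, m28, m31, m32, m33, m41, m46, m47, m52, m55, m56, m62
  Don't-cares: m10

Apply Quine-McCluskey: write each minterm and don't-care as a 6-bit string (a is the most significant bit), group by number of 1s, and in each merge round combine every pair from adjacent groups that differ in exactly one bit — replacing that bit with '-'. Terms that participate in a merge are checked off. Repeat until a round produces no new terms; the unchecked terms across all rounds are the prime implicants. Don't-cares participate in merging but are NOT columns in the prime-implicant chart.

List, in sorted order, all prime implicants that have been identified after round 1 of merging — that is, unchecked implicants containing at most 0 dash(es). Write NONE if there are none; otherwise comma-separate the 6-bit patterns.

110100, 110111

[col 0] 000000*, 000001*, 000011*, 000100*, 000110*, 001000*, 001010*, 001011*, 001100*, 001110*, 001111*, 010011*, 011000*, 011001*, 011010*, 011011*, 011100*, 011111*, 100000*, 100001*, 101001*, 101110*, 101111*, 110100, 110111, 111000*, 111110*
[col 1] -00000*, -00001*, -01110*, -01111*, -11000, 0-0011*, 0-1000*, 0-1010*, 0-1011*, 0-1100*, 0-1111*, 00-000*, 00-011*, 00-100*, 00-110*, 000-00*, 0000-1, 00000-*, 0001-0*, 001-00*, 001-10*, 001-11*, 0010-0*, 00101-*, 0011-0*, 00111-*, 01-011*, 011-00*, 011-11*, 0110-0*, 0110-1*, 01100-*, 01101-*, 1-1110, 10-001, 10000-*, 10111-*
[col 2] -0000-, -0111-, 0--011, 0-1-00, 0-1-11, 0-10-0, 0-101-, 00--00, 00-1-0, 001--0, 001-1-, 0110--
Prime implicants: -0000-, -0111-, -11000, 0--011, 0-1-00, 0-1-11, 0-10-0, 0-101-, 00--00, 00-1-0, 0000-1, 001--0, 001-1-, 0110--, 1-1110, 10-001, 110100, 110111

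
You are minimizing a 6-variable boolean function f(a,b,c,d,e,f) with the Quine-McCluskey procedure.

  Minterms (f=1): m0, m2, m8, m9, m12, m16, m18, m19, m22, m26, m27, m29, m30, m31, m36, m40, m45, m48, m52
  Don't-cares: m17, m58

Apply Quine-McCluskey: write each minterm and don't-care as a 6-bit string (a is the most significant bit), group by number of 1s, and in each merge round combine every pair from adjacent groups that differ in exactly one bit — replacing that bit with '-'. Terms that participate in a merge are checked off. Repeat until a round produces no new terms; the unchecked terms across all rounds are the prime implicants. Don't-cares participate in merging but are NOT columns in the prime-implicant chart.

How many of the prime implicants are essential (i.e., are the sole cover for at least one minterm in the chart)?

8

Round 0: 000000✓ 000010✓ 001000✓ 001001✓ 001100✓ 010000✓ 010001✓ 010010✓ 010011✓ 010110✓ 011010✓ 011011✓ 011101✓ 011110✓ 011111✓ 100100✓ 101000✓ 101101 110000✓ 110100✓ 111010✓
Round 1: -01000 -10000 -11010 0-0000✓ 0-0010✓ 00-000 0000-0✓ 001-00 00100- 01-010✓ 01-011✓ 01-110✓ 010-10✓ 0100-0✓ 0100-1✓ 01000-✓ 01001-✓ 011-10✓ 011-11✓ 01101-✓ 0111-1 01111-✓ 1-0100 110-00
Round 2: 0-00-0 01--10 01-01- 0100-- 011-1-
PIs = {-01000, -10000, -11010, 0-00-0, 00-000, 001-00, 00100-, 01--10, 01-01-, 0100--, 011-1-, 0111-1, 1-0100, 101101, 110-00}
Coverage chart:
  m0: 0-00-0,00-000
  m2: 0-00-0 ←essential
  m8: -01000,00-000,001-00,00100-
  m9: 00100- ←essential
  m12: 001-00 ←essential
  m16: -10000,0-00-0,0100--
  m18: 0-00-0,01--10,01-01-,0100--
  m19: 01-01-,0100--
  m22: 01--10 ←essential
  m26: -11010,01--10,01-01-,011-1-
  m27: 01-01-,011-1-
  m29: 0111-1 ←essential
  m30: 01--10,011-1-
  m31: 011-1-,0111-1
  m36: 1-0100 ←essential
  m40: -01000 ←essential
  m45: 101101 ←essential
  m48: -10000,110-00
  m52: 1-0100,110-00
Essential: -01000, 0-00-0, 001-00, 00100-, 01--10, 0111-1, 1-0100, 101101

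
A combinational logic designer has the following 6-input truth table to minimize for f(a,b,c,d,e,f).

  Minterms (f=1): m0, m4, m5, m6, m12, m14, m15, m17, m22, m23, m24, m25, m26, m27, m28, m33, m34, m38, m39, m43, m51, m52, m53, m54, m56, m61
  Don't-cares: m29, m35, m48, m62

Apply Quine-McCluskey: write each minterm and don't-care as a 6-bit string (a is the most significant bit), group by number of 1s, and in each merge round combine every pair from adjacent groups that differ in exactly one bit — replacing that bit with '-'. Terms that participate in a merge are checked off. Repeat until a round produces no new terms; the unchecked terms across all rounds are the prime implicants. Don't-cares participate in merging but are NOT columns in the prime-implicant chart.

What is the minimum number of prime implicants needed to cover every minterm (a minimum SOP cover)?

Round 0: 000000✓ 000100✓ 000101✓ 000110✓ 001100✓ 001110✓ 001111✓ 010001✓ 010110✓ 010111✓ 011000✓ 011001✓ 011010✓ 011011✓ 011100✓ 011101✓ 100001✓ 100010✓ 100011✓ 100110✓ 100111✓ 101011✓ 110000✓ 110011✓ 110100✓ 110101✓ 110110✓ 111000✓ 111101✓ 111110✓
Round 1: -00110✓ -10110✓ -11000 -11101 0-0110✓ 0-1100 00-100✓ 00-110✓ 000-00 0001-0✓ 00010- 0011-0✓ 00111- 01-001 01011- 011-00✓ 011-01✓ 0110-0✓ 0110-1✓ 01100-✓ 01101-✓ 01110-✓ 1-0011 1-0110✓ 10-011 100-10✓ 100-11✓ 1000-1 10001-✓ 10011-✓ 11-000 11-101 11-110 110-00 1101-0 11010-
Round 2: --0110 00-1-0 011-0- 0110-- 100-1-
PIs = {--0110, -11000, -11101, 0-1100, 00-1-0, 000-00, 00010-, 00111-, 01-001, 01011-, 011-0-, 0110--, 1-0011, 10-011, 100-1-, 1000-1, 11-000, 11-101, 11-110, 110-00, 1101-0, 11010-}
Coverage chart:
  m0: 000-00 ←essential
  m4: 00-1-0,000-00,00010-
  m5: 00010- ←essential
  m6: --0110,00-1-0
  m12: 0-1100,00-1-0
  m14: 00-1-0,00111-
  m15: 00111- ←essential
  m17: 01-001 ←essential
  m22: --0110,01011-
  m23: 01011- ←essential
  m24: -11000,011-0-,0110--
  m25: 01-001,011-0-,0110--
  m26: 0110-- ←essential
  m27: 0110-- ←essential
  m28: 0-1100,011-0-
  m33: 1000-1 ←essential
  m34: 100-1- ←essential
  m38: --0110,100-1-
  m39: 100-1- ←essential
  m43: 10-011 ←essential
  m51: 1-0011 ←essential
  m52: 110-00,1101-0,11010-
  m53: 11-101,11010-
  m54: --0110,11-110,1101-0
  m56: -11000,11-000
  m61: -11101,11-101
Essential: 000-00, 00010-, 00111-, 01-001, 01011-, 0110--, 1-0011, 10-011, 100-1-, 1000-1
Petrick residual → --0110, -11000, -11101, 0-1100, 11010-
Min cover (15 terms): c'def' + bcd'e'f' + bcde'f + a'cde'f' + a'b'c'e'f' + a'b'c'de' + a'b'cde + a'bd'e'f + a'bc'de + a'bcd' + ac'd'ef + ab'd'ef + ab'c'e + ab'c'd'f + abc'de'

15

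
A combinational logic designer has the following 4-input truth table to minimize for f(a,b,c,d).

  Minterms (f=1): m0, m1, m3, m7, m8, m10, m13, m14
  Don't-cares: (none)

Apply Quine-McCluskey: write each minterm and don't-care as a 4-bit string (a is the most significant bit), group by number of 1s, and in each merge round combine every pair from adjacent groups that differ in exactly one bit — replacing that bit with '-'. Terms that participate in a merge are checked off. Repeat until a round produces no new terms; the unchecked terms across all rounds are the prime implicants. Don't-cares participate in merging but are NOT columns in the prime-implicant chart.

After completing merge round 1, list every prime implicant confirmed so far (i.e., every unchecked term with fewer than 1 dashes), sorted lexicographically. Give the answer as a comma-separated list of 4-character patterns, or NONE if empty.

1101

[col 0] 0000*, 0001*, 0011*, 0111*, 1000*, 1010*, 1101, 1110*
[col 1] -000, 0-11, 00-1, 000-, 1-10, 10-0
Prime implicants: -000, 0-11, 00-1, 000-, 1-10, 10-0, 1101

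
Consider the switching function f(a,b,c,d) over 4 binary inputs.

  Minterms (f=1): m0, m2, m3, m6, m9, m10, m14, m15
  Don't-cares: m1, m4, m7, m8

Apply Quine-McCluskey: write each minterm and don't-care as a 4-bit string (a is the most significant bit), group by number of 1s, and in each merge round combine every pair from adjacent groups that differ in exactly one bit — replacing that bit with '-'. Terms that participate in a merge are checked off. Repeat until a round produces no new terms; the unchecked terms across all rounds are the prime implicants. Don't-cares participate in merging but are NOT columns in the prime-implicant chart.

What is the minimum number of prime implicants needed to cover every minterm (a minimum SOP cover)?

Round 0: 0000✓ 0001✓ 0010✓ 0011✓ 0100✓ 0110✓ 0111✓ 1000✓ 1001✓ 1010✓ 1110✓ 1111✓
Round 1: -000✓ -001✓ -010✓ -110✓ -111✓ 0-00✓ 0-10✓ 0-11✓ 00-0✓ 00-1✓ 000-✓ 001-✓ 01-0✓ 011-✓ 1-10✓ 10-0✓ 100-✓ 111-✓
Round 2: --10 -0-0 -00- -11- 0--0 0-1- 00--
PIs = {--10, -0-0, -00-, -11-, 0--0, 0-1-, 00--}
Coverage chart:
  m0: -0-0,-00-,0--0,00--
  m2: --10,-0-0,0--0,0-1-,00--
  m3: 0-1-,00--
  m6: --10,-11-,0--0,0-1-
  m9: -00- ←essential
  m10: --10,-0-0
  m14: --10,-11-
  m15: -11- ←essential
Essential: -00-, -11-
Petrick residual → --10, 0-1-
Min cover (4 terms): cd' + b'c' + bc + a'c

4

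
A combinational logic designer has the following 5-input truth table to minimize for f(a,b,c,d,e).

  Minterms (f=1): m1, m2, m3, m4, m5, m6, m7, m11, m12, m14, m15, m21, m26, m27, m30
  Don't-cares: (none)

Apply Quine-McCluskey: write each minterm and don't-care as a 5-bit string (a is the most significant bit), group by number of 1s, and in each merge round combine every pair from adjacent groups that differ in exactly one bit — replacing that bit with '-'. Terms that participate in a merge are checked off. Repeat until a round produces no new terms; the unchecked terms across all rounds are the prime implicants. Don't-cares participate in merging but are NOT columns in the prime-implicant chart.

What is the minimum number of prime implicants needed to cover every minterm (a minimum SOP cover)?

7

[col 0] 00001*, 00010*, 00011*, 00100*, 00101*, 00110*, 00111*, 01011*, 01100*, 01110*, 01111*, 10101*, 11010*, 11011*, 11110*
[col 1] -0101, -1011, -1110, 0-011*, 0-100*, 0-110*, 0-111*, 00-01*, 00-10*, 00-11*, 000-1*, 0001-*, 001-0*, 001-1*, 0010-*, 0011-*, 01-11*, 011-0*, 0111-*, 11-10, 1101-
[col 2] 0--11, 0-1-0, 0-11-, 00--1, 00-1-, 001--
Prime implicants: -0101, -1011, -1110, 0--11, 0-1-0, 0-11-, 00--1, 00-1-, 001--, 11-10, 1101-
PI chart (minterm → PIs covering it):
  1 | 00--1  (sole → essential)
  2 | 00-1-  (sole → essential)
  3 | 0--11,00--1,00-1-
  4 | 0-1-0,001--
  5 | -0101,00--1,001--
  6 | 0-1-0,0-11-,00-1-,001--
  7 | 0--11,0-11-,00--1,00-1-,001--
  11 | -1011,0--11
  12 | 0-1-0  (sole → essential)
  14 | -1110,0-1-0,0-11-
  15 | 0--11,0-11-
  21 | -0101  (sole → essential)
  26 | 11-10,1101-
  27 | -1011,1101-
  30 | -1110,11-10
Essential prime implicants: -0101, 0-1-0, 00--1, 00-1-
Petrick residual → -1011, 0--11, 11-10
Minimum SOP uses 7 PIs: b'cd'e + bc'de + a'de + a'ce' + a'b'e + a'b'd + abde'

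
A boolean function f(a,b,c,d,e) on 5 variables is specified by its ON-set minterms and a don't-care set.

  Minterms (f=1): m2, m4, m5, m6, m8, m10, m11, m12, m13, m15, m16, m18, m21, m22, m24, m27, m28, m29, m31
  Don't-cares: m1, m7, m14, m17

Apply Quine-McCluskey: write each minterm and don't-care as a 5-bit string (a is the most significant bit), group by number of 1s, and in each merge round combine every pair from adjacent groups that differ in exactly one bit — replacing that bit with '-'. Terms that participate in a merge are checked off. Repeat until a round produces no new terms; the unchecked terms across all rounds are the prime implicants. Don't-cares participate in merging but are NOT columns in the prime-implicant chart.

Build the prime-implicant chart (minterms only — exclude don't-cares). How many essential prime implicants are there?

Round 0: 00001✓ 00010✓ 00100✓ 00101✓ 00110✓ 00111✓ 01000✓ 01010✓ 01011✓ 01100✓ 01101✓ 01110✓ 01111✓ 10000✓ 10001✓ 10010✓ 10101✓ 10110✓ 11000✓ 11011✓ 11100✓ 11101✓ 11111✓
Round 1: -0001✓ -0010✓ -0101✓ -0110✓ -1000✓ -1011✓ -1100✓ -1101✓ -1111✓ 0-010✓ 0-100✓ 0-101✓ 0-110✓ 0-111✓ 00-01✓ 00-10✓ 001-0✓ 001-1✓ 0010-✓ 0011-✓ 01-00✓ 01-10✓ 01-11✓ 010-0✓ 0101-✓ 011-0✓ 011-1✓ 0110-✓ 0111-✓ 1-000 1-101✓ 10-01✓ 10-10✓ 100-0 1000- 11-00✓ 11-11✓ 111-1✓ 1110-✓
Round 2: --101 -0-01 -0-10 -1-00 -1-11 -11-1 -110- 0--10 0-1-0✓ 0-1-1✓ 0-10-✓ 0-11-✓ 001--✓ 01--0 01-1- 011--✓
Round 3: 0-1--
PIs = {--101, -0-01, -0-10, -1-00, -1-11, -11-1, -110-, 0--10, 0-1--, 01--0, 01-1-, 1-000, 100-0, 1000-}
Coverage chart:
  m2: -0-10,0--10
  m4: 0-1-- ←essential
  m5: --101,-0-01,0-1--
  m6: -0-10,0--10,0-1--
  m8: -1-00,01--0
  m10: 0--10,01--0,01-1-
  m11: -1-11,01-1-
  m12: -1-00,-110-,0-1--,01--0
  m13: --101,-11-1,-110-,0-1--
  m15: -1-11,-11-1,0-1--,01-1-
  m16: 1-000,100-0,1000-
  m18: -0-10,100-0
  m21: --101,-0-01
  m22: -0-10 ←essential
  m24: -1-00,1-000
  m27: -1-11 ←essential
  m28: -1-00,-110-
  m29: --101,-11-1,-110-
  m31: -1-11,-11-1
Essential: -0-10, -1-11, 0-1--

3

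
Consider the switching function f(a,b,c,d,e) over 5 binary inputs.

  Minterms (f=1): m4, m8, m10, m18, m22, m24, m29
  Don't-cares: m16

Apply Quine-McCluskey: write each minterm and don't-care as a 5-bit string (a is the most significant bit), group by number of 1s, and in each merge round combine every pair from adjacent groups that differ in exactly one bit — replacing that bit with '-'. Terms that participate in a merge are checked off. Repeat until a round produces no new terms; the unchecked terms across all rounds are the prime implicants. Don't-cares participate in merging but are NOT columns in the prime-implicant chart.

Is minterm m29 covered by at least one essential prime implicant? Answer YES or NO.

Round 0: 00100 01000✓ 01010✓ 10000✓ 10010✓ 10110✓ 11000✓ 11101
Round 1: -1000 010-0 1-000 10-10 100-0
PIs = {-1000, 00100, 010-0, 1-000, 10-10, 100-0, 11101}
Coverage chart:
  m4: 00100 ←essential
  m8: -1000,010-0
  m10: 010-0 ←essential
  m18: 10-10,100-0
  m22: 10-10 ←essential
  m24: -1000,1-000
  m29: 11101 ←essential
Essential: 00100, 010-0, 10-10, 11101

YES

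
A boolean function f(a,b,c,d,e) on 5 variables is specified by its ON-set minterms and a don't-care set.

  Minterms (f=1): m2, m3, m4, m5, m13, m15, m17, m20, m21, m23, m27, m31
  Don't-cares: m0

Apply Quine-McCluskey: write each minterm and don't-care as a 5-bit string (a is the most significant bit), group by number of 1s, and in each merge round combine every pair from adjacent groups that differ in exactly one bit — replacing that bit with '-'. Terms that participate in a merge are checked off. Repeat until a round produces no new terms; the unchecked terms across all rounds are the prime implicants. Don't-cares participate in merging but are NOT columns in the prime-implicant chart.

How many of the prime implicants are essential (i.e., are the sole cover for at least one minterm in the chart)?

4

Round 0: 00000✓ 00010✓ 00011✓ 00100✓ 00101✓ 01101✓ 01111✓ 10001✓ 10100✓ 10101✓ 10111✓ 11011✓ 11111✓
Round 1: -0100✓ -0101✓ -1111 0-101 00-00 000-0 0001- 0010-✓ 011-1 1-111 10-01 101-1 1010-✓ 11-11
Round 2: -010-
PIs = {-010-, -1111, 0-101, 00-00, 000-0, 0001-, 011-1, 1-111, 10-01, 101-1, 11-11}
Coverage chart:
  m2: 000-0,0001-
  m3: 0001- ←essential
  m4: -010-,00-00
  m5: -010-,0-101
  m13: 0-101,011-1
  m15: -1111,011-1
  m17: 10-01 ←essential
  m20: -010- ←essential
  m21: -010-,10-01,101-1
  m23: 1-111,101-1
  m27: 11-11 ←essential
  m31: -1111,1-111,11-11
Essential: -010-, 0001-, 10-01, 11-11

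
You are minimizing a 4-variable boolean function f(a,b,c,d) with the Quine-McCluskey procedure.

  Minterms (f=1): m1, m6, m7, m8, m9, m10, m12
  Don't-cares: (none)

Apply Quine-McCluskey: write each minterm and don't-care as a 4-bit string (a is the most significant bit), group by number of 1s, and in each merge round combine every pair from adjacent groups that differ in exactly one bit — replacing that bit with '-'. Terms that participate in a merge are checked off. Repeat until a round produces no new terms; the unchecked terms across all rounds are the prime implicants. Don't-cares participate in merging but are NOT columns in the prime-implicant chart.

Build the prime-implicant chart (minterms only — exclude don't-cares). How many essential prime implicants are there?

[col 0] 0001*, 0110*, 0111*, 1000*, 1001*, 1010*, 1100*
[col 1] -001, 011-, 1-00, 10-0, 100-
Prime implicants: -001, 011-, 1-00, 10-0, 100-
PI chart (minterm → PIs covering it):
  1 | -001  (sole → essential)
  6 | 011-  (sole → essential)
  7 | 011-  (sole → essential)
  8 | 1-00,10-0,100-
  9 | -001,100-
  10 | 10-0  (sole → essential)
  12 | 1-00  (sole → essential)
Essential prime implicants: -001, 011-, 1-00, 10-0

4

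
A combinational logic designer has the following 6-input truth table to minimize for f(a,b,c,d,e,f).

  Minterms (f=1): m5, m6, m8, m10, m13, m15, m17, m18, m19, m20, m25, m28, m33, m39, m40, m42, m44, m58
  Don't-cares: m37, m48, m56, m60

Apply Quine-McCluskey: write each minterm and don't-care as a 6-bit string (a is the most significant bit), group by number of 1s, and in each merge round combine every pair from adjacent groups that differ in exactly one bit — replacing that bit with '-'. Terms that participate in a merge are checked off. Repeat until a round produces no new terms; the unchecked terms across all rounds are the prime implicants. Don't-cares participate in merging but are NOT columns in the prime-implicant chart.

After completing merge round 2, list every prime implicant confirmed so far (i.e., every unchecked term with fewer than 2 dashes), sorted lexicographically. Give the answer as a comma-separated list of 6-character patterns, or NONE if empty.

-00101, -11100, 00-101, 000110, 0011-1, 01-001, 01-100, 0100-1, 01001-, 100-01, 1001-1, 11-000

size-2^0 implicants → 000101(✓)  000110  001000(✓)  001010(✓)  001101(✓)  001111(✓)  010001(✓)  010010(✓)  010011(✓)  010100(✓)  011001(✓)  011100(✓)  100001(✓)  100101(✓)  100111(✓)  101000(✓)  101010(✓)  101100(✓)  110000(✓)  111000(✓)  111010(✓)  111100(✓)
size-2^1 implicants → -00101  -01000(✓)  -01010(✓)  -11100  00-101  0010-0(✓)  0011-1  01-001  01-100  0100-1  01001-  1-1000(✓)  1-1010(✓)  1-1100(✓)  100-01  1001-1  101-00(✓)  1010-0(✓)  11-000  111-00(✓)  1110-0(✓)
size-2^2 implicants → -010-0  1-1-00  1-10-0
Unchecked terms (primes): -00101, -010-0, -11100, 00-101, 000110, 0011-1, 01-001, 01-100, 0100-1, 01001-, 1-1-00, 1-10-0, 100-01, 1001-1, 11-000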